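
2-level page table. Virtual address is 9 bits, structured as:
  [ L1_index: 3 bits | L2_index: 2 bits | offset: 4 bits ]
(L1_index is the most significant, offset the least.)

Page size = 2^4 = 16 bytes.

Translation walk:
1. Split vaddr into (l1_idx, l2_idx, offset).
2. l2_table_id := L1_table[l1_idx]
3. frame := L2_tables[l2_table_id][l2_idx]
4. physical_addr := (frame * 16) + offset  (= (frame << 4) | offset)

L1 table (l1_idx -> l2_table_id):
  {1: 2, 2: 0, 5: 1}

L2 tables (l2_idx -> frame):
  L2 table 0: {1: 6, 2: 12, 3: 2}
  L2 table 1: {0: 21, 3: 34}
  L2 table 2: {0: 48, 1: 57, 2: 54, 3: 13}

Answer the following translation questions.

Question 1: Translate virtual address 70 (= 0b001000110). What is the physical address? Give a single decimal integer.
vaddr = 70 = 0b001000110
Split: l1_idx=1, l2_idx=0, offset=6
L1[1] = 2
L2[2][0] = 48
paddr = 48 * 16 + 6 = 774

Answer: 774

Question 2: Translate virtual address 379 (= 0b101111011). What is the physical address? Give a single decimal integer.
vaddr = 379 = 0b101111011
Split: l1_idx=5, l2_idx=3, offset=11
L1[5] = 1
L2[1][3] = 34
paddr = 34 * 16 + 11 = 555

Answer: 555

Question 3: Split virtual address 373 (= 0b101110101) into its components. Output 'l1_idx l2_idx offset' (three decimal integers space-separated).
Answer: 5 3 5

Derivation:
vaddr = 373 = 0b101110101
  top 3 bits -> l1_idx = 5
  next 2 bits -> l2_idx = 3
  bottom 4 bits -> offset = 5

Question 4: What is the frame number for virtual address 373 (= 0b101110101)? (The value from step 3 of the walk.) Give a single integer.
Answer: 34

Derivation:
vaddr = 373: l1_idx=5, l2_idx=3
L1[5] = 1; L2[1][3] = 34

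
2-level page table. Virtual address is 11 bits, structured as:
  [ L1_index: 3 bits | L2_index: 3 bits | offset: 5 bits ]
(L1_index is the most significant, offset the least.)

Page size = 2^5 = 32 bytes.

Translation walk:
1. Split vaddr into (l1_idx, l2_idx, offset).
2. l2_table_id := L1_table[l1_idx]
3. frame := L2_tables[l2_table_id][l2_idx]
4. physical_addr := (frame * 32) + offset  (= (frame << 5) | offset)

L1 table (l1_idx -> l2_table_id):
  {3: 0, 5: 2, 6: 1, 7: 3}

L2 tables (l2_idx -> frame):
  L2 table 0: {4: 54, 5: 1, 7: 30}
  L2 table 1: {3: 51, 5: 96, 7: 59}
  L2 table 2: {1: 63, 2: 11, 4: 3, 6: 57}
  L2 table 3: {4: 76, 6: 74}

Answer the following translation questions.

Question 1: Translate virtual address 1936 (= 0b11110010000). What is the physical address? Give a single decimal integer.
vaddr = 1936 = 0b11110010000
Split: l1_idx=7, l2_idx=4, offset=16
L1[7] = 3
L2[3][4] = 76
paddr = 76 * 32 + 16 = 2448

Answer: 2448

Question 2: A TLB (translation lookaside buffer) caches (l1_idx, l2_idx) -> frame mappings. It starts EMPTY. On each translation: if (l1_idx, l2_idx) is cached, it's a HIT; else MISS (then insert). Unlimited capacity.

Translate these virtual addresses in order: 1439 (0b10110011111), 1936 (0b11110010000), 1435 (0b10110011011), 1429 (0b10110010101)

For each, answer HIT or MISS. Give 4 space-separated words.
vaddr=1439: (5,4) not in TLB -> MISS, insert
vaddr=1936: (7,4) not in TLB -> MISS, insert
vaddr=1435: (5,4) in TLB -> HIT
vaddr=1429: (5,4) in TLB -> HIT

Answer: MISS MISS HIT HIT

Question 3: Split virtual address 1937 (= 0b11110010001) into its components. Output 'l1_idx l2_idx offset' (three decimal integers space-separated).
Answer: 7 4 17

Derivation:
vaddr = 1937 = 0b11110010001
  top 3 bits -> l1_idx = 7
  next 3 bits -> l2_idx = 4
  bottom 5 bits -> offset = 17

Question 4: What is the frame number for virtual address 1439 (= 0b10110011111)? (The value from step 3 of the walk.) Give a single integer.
Answer: 3

Derivation:
vaddr = 1439: l1_idx=5, l2_idx=4
L1[5] = 2; L2[2][4] = 3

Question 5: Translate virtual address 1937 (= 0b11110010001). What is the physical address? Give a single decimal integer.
vaddr = 1937 = 0b11110010001
Split: l1_idx=7, l2_idx=4, offset=17
L1[7] = 3
L2[3][4] = 76
paddr = 76 * 32 + 17 = 2449

Answer: 2449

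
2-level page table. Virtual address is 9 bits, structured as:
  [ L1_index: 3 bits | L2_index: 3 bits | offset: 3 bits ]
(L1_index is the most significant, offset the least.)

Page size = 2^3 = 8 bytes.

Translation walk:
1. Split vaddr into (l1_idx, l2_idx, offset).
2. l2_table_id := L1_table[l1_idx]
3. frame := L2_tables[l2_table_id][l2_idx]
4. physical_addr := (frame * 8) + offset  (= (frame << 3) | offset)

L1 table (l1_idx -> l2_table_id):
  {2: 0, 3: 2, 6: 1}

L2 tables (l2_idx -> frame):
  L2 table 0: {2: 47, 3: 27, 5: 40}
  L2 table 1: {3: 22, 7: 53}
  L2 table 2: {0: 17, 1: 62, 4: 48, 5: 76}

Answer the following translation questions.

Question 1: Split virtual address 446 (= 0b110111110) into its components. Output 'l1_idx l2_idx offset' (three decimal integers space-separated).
vaddr = 446 = 0b110111110
  top 3 bits -> l1_idx = 6
  next 3 bits -> l2_idx = 7
  bottom 3 bits -> offset = 6

Answer: 6 7 6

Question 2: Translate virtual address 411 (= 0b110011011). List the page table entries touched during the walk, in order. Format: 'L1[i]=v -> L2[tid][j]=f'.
vaddr = 411 = 0b110011011
Split: l1_idx=6, l2_idx=3, offset=3

Answer: L1[6]=1 -> L2[1][3]=22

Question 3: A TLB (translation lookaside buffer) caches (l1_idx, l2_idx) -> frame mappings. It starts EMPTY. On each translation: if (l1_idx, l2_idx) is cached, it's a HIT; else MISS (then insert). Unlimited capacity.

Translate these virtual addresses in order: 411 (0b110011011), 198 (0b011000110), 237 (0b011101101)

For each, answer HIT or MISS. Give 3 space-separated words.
Answer: MISS MISS MISS

Derivation:
vaddr=411: (6,3) not in TLB -> MISS, insert
vaddr=198: (3,0) not in TLB -> MISS, insert
vaddr=237: (3,5) not in TLB -> MISS, insert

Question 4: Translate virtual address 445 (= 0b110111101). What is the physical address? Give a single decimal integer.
vaddr = 445 = 0b110111101
Split: l1_idx=6, l2_idx=7, offset=5
L1[6] = 1
L2[1][7] = 53
paddr = 53 * 8 + 5 = 429

Answer: 429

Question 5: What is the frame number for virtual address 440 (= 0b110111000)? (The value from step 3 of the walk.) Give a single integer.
vaddr = 440: l1_idx=6, l2_idx=7
L1[6] = 1; L2[1][7] = 53

Answer: 53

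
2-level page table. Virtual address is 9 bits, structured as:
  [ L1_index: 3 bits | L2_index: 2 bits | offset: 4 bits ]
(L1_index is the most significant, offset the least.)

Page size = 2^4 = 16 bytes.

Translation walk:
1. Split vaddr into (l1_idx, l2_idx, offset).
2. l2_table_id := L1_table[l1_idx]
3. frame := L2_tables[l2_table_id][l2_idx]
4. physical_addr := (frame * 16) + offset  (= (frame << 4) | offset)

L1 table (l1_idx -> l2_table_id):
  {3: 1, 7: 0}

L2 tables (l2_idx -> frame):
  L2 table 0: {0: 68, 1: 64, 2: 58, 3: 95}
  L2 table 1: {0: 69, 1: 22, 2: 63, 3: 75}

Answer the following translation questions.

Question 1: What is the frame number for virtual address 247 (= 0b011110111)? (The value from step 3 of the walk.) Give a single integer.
vaddr = 247: l1_idx=3, l2_idx=3
L1[3] = 1; L2[1][3] = 75

Answer: 75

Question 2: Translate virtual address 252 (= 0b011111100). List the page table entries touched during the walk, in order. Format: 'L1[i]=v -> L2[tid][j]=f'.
vaddr = 252 = 0b011111100
Split: l1_idx=3, l2_idx=3, offset=12

Answer: L1[3]=1 -> L2[1][3]=75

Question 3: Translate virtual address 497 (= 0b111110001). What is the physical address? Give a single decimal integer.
vaddr = 497 = 0b111110001
Split: l1_idx=7, l2_idx=3, offset=1
L1[7] = 0
L2[0][3] = 95
paddr = 95 * 16 + 1 = 1521

Answer: 1521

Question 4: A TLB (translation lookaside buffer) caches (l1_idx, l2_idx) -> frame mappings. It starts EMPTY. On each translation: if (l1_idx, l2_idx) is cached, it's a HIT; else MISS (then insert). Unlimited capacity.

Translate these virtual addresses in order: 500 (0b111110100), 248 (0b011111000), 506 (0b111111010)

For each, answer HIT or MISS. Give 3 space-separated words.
Answer: MISS MISS HIT

Derivation:
vaddr=500: (7,3) not in TLB -> MISS, insert
vaddr=248: (3,3) not in TLB -> MISS, insert
vaddr=506: (7,3) in TLB -> HIT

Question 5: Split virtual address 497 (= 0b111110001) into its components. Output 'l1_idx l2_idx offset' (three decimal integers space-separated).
Answer: 7 3 1

Derivation:
vaddr = 497 = 0b111110001
  top 3 bits -> l1_idx = 7
  next 2 bits -> l2_idx = 3
  bottom 4 bits -> offset = 1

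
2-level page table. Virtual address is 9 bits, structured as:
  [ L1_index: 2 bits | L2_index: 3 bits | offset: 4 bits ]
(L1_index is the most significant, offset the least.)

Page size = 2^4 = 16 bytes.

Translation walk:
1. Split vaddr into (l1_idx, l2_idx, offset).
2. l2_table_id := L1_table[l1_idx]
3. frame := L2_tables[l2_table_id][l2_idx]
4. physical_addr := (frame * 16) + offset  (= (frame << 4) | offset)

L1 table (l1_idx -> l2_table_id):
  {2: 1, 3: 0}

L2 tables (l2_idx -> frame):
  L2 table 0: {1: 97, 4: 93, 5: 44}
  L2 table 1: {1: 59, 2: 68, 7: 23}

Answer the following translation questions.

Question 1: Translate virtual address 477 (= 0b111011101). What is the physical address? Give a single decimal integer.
vaddr = 477 = 0b111011101
Split: l1_idx=3, l2_idx=5, offset=13
L1[3] = 0
L2[0][5] = 44
paddr = 44 * 16 + 13 = 717

Answer: 717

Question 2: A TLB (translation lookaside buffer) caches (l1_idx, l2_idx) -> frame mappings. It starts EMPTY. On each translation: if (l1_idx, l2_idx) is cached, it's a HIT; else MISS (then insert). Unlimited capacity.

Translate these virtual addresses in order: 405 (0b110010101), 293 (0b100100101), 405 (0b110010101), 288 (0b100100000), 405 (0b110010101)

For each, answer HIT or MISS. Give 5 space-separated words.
vaddr=405: (3,1) not in TLB -> MISS, insert
vaddr=293: (2,2) not in TLB -> MISS, insert
vaddr=405: (3,1) in TLB -> HIT
vaddr=288: (2,2) in TLB -> HIT
vaddr=405: (3,1) in TLB -> HIT

Answer: MISS MISS HIT HIT HIT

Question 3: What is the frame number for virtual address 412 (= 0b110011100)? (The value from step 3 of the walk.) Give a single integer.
Answer: 97

Derivation:
vaddr = 412: l1_idx=3, l2_idx=1
L1[3] = 0; L2[0][1] = 97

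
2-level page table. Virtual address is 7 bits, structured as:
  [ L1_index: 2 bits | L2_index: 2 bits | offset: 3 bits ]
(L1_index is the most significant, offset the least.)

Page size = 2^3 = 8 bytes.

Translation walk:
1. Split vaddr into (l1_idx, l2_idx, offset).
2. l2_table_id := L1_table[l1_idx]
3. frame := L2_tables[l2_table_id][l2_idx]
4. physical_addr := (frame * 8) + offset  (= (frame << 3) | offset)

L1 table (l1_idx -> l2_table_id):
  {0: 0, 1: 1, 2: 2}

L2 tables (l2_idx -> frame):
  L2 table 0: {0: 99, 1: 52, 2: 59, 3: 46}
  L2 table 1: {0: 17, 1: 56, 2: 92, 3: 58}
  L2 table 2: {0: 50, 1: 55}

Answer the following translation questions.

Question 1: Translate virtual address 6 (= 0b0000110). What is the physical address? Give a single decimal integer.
vaddr = 6 = 0b0000110
Split: l1_idx=0, l2_idx=0, offset=6
L1[0] = 0
L2[0][0] = 99
paddr = 99 * 8 + 6 = 798

Answer: 798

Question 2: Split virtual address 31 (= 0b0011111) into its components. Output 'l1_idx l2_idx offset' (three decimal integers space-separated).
Answer: 0 3 7

Derivation:
vaddr = 31 = 0b0011111
  top 2 bits -> l1_idx = 0
  next 2 bits -> l2_idx = 3
  bottom 3 bits -> offset = 7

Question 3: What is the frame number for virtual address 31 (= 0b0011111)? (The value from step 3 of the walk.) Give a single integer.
Answer: 46

Derivation:
vaddr = 31: l1_idx=0, l2_idx=3
L1[0] = 0; L2[0][3] = 46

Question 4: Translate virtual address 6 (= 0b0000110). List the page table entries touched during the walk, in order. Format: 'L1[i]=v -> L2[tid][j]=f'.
Answer: L1[0]=0 -> L2[0][0]=99

Derivation:
vaddr = 6 = 0b0000110
Split: l1_idx=0, l2_idx=0, offset=6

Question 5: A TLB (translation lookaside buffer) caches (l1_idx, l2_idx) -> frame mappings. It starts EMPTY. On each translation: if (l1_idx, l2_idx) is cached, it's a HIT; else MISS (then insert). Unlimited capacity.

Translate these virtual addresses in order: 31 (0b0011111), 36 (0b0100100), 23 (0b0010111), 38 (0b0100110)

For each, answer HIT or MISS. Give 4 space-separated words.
vaddr=31: (0,3) not in TLB -> MISS, insert
vaddr=36: (1,0) not in TLB -> MISS, insert
vaddr=23: (0,2) not in TLB -> MISS, insert
vaddr=38: (1,0) in TLB -> HIT

Answer: MISS MISS MISS HIT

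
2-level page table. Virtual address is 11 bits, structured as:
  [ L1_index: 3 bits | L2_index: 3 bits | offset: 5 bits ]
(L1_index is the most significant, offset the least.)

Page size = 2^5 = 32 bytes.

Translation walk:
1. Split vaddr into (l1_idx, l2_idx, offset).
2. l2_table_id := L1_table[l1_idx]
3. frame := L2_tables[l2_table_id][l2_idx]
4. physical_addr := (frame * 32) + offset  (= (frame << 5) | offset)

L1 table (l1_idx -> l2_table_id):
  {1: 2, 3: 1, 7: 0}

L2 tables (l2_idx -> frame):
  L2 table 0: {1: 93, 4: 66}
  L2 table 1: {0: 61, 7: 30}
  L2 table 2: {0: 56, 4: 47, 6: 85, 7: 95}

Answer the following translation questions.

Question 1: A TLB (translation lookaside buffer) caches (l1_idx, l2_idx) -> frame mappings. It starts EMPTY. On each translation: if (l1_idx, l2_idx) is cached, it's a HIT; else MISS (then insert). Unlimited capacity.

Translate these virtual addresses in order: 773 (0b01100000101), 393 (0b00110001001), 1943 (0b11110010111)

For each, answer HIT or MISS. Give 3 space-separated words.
vaddr=773: (3,0) not in TLB -> MISS, insert
vaddr=393: (1,4) not in TLB -> MISS, insert
vaddr=1943: (7,4) not in TLB -> MISS, insert

Answer: MISS MISS MISS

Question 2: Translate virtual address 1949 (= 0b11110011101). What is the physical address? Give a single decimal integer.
Answer: 2141

Derivation:
vaddr = 1949 = 0b11110011101
Split: l1_idx=7, l2_idx=4, offset=29
L1[7] = 0
L2[0][4] = 66
paddr = 66 * 32 + 29 = 2141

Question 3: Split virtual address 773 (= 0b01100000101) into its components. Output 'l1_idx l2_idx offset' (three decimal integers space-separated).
vaddr = 773 = 0b01100000101
  top 3 bits -> l1_idx = 3
  next 3 bits -> l2_idx = 0
  bottom 5 bits -> offset = 5

Answer: 3 0 5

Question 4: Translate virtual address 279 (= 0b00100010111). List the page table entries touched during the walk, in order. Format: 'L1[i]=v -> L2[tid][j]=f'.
Answer: L1[1]=2 -> L2[2][0]=56

Derivation:
vaddr = 279 = 0b00100010111
Split: l1_idx=1, l2_idx=0, offset=23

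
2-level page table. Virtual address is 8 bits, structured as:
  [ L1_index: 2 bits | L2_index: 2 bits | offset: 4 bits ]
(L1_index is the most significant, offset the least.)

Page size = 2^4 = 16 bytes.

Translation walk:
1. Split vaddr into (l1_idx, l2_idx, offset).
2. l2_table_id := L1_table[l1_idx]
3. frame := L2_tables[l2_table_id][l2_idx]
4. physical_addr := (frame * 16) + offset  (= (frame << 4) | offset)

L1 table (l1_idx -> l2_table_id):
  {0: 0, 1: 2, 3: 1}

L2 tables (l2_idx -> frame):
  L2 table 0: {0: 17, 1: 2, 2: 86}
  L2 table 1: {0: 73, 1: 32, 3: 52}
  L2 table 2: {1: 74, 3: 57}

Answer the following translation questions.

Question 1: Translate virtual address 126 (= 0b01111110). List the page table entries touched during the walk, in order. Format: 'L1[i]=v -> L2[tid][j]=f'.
vaddr = 126 = 0b01111110
Split: l1_idx=1, l2_idx=3, offset=14

Answer: L1[1]=2 -> L2[2][3]=57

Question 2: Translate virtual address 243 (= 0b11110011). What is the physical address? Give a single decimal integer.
vaddr = 243 = 0b11110011
Split: l1_idx=3, l2_idx=3, offset=3
L1[3] = 1
L2[1][3] = 52
paddr = 52 * 16 + 3 = 835

Answer: 835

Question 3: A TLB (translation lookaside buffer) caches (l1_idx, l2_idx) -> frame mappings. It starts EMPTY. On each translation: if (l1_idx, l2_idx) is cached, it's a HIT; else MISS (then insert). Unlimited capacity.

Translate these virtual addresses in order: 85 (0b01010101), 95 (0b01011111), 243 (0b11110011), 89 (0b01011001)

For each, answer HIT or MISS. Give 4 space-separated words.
Answer: MISS HIT MISS HIT

Derivation:
vaddr=85: (1,1) not in TLB -> MISS, insert
vaddr=95: (1,1) in TLB -> HIT
vaddr=243: (3,3) not in TLB -> MISS, insert
vaddr=89: (1,1) in TLB -> HIT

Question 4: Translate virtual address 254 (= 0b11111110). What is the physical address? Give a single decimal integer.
Answer: 846

Derivation:
vaddr = 254 = 0b11111110
Split: l1_idx=3, l2_idx=3, offset=14
L1[3] = 1
L2[1][3] = 52
paddr = 52 * 16 + 14 = 846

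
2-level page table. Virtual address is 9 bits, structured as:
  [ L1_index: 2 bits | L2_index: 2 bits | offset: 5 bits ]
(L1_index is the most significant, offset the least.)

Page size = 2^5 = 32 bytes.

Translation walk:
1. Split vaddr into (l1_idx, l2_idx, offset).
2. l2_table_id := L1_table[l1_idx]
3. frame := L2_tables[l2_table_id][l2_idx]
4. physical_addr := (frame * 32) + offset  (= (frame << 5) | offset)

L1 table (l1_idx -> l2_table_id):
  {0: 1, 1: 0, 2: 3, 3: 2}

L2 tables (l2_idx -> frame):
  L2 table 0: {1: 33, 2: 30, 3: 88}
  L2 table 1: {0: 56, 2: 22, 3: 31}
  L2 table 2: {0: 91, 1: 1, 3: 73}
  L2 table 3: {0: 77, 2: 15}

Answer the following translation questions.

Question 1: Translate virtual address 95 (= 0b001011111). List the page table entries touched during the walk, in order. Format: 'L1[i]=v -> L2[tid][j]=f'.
vaddr = 95 = 0b001011111
Split: l1_idx=0, l2_idx=2, offset=31

Answer: L1[0]=1 -> L2[1][2]=22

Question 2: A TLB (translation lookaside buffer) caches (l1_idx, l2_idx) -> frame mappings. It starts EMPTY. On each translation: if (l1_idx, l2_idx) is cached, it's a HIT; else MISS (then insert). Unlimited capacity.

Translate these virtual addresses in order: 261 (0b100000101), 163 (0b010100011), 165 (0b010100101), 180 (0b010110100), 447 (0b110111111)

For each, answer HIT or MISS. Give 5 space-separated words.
vaddr=261: (2,0) not in TLB -> MISS, insert
vaddr=163: (1,1) not in TLB -> MISS, insert
vaddr=165: (1,1) in TLB -> HIT
vaddr=180: (1,1) in TLB -> HIT
vaddr=447: (3,1) not in TLB -> MISS, insert

Answer: MISS MISS HIT HIT MISS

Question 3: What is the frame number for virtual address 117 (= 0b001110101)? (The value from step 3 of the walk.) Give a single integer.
vaddr = 117: l1_idx=0, l2_idx=3
L1[0] = 1; L2[1][3] = 31

Answer: 31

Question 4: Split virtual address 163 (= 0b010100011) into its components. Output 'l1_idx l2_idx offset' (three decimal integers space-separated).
Answer: 1 1 3

Derivation:
vaddr = 163 = 0b010100011
  top 2 bits -> l1_idx = 1
  next 2 bits -> l2_idx = 1
  bottom 5 bits -> offset = 3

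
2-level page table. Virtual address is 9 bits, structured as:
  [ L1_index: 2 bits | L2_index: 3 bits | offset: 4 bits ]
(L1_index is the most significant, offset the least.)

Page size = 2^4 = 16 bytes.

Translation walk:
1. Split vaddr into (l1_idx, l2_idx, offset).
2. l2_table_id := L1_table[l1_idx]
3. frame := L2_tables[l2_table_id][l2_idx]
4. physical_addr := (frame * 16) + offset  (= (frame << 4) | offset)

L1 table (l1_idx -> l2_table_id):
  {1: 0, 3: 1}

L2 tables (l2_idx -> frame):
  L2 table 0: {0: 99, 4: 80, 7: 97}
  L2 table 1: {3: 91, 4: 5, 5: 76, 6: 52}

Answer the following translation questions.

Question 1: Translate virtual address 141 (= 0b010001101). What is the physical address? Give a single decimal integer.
vaddr = 141 = 0b010001101
Split: l1_idx=1, l2_idx=0, offset=13
L1[1] = 0
L2[0][0] = 99
paddr = 99 * 16 + 13 = 1597

Answer: 1597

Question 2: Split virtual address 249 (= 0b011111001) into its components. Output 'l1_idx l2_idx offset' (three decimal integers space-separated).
vaddr = 249 = 0b011111001
  top 2 bits -> l1_idx = 1
  next 3 bits -> l2_idx = 7
  bottom 4 bits -> offset = 9

Answer: 1 7 9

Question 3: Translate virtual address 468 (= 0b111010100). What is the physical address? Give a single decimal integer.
Answer: 1220

Derivation:
vaddr = 468 = 0b111010100
Split: l1_idx=3, l2_idx=5, offset=4
L1[3] = 1
L2[1][5] = 76
paddr = 76 * 16 + 4 = 1220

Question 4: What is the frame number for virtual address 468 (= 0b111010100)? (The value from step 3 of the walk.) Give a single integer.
vaddr = 468: l1_idx=3, l2_idx=5
L1[3] = 1; L2[1][5] = 76

Answer: 76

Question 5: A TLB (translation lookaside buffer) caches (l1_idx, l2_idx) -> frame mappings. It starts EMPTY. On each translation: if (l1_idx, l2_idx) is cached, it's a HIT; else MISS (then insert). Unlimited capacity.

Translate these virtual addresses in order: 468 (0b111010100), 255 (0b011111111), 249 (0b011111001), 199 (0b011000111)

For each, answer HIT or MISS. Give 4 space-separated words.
vaddr=468: (3,5) not in TLB -> MISS, insert
vaddr=255: (1,7) not in TLB -> MISS, insert
vaddr=249: (1,7) in TLB -> HIT
vaddr=199: (1,4) not in TLB -> MISS, insert

Answer: MISS MISS HIT MISS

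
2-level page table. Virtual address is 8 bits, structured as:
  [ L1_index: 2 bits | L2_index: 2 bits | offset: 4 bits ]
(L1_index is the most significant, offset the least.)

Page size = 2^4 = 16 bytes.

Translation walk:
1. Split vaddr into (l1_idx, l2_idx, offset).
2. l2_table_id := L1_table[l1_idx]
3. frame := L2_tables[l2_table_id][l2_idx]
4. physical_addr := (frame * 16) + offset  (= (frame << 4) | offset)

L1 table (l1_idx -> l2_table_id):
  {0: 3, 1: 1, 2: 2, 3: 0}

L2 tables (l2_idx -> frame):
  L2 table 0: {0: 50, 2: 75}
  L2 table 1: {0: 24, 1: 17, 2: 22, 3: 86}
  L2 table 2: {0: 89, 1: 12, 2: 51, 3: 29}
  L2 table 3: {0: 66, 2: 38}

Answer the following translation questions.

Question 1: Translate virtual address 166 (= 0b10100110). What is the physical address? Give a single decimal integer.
vaddr = 166 = 0b10100110
Split: l1_idx=2, l2_idx=2, offset=6
L1[2] = 2
L2[2][2] = 51
paddr = 51 * 16 + 6 = 822

Answer: 822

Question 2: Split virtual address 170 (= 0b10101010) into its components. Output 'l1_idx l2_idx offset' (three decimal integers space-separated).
Answer: 2 2 10

Derivation:
vaddr = 170 = 0b10101010
  top 2 bits -> l1_idx = 2
  next 2 bits -> l2_idx = 2
  bottom 4 bits -> offset = 10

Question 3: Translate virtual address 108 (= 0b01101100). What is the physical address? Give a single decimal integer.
vaddr = 108 = 0b01101100
Split: l1_idx=1, l2_idx=2, offset=12
L1[1] = 1
L2[1][2] = 22
paddr = 22 * 16 + 12 = 364

Answer: 364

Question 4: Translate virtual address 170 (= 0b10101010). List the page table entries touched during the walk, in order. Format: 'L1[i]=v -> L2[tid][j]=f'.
Answer: L1[2]=2 -> L2[2][2]=51

Derivation:
vaddr = 170 = 0b10101010
Split: l1_idx=2, l2_idx=2, offset=10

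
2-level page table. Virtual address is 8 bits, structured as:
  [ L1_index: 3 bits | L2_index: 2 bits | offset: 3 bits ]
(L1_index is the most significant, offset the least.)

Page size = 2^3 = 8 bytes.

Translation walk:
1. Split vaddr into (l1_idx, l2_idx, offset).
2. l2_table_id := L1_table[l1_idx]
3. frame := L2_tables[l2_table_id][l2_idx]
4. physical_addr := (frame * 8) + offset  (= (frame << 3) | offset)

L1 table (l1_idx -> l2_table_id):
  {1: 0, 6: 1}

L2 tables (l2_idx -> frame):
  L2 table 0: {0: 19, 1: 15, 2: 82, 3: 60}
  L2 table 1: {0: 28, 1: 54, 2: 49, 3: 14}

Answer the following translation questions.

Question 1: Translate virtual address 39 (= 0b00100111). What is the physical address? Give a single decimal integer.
vaddr = 39 = 0b00100111
Split: l1_idx=1, l2_idx=0, offset=7
L1[1] = 0
L2[0][0] = 19
paddr = 19 * 8 + 7 = 159

Answer: 159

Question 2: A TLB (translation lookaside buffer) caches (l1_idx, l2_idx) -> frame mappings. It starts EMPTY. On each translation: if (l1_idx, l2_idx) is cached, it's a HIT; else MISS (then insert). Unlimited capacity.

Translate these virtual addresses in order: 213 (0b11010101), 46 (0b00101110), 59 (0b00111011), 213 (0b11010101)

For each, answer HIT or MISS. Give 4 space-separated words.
Answer: MISS MISS MISS HIT

Derivation:
vaddr=213: (6,2) not in TLB -> MISS, insert
vaddr=46: (1,1) not in TLB -> MISS, insert
vaddr=59: (1,3) not in TLB -> MISS, insert
vaddr=213: (6,2) in TLB -> HIT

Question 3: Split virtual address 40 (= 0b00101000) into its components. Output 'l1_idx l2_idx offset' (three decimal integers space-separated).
Answer: 1 1 0

Derivation:
vaddr = 40 = 0b00101000
  top 3 bits -> l1_idx = 1
  next 2 bits -> l2_idx = 1
  bottom 3 bits -> offset = 0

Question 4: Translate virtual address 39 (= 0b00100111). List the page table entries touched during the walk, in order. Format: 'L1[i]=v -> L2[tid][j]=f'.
vaddr = 39 = 0b00100111
Split: l1_idx=1, l2_idx=0, offset=7

Answer: L1[1]=0 -> L2[0][0]=19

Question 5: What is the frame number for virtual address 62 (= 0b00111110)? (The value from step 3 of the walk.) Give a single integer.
Answer: 60

Derivation:
vaddr = 62: l1_idx=1, l2_idx=3
L1[1] = 0; L2[0][3] = 60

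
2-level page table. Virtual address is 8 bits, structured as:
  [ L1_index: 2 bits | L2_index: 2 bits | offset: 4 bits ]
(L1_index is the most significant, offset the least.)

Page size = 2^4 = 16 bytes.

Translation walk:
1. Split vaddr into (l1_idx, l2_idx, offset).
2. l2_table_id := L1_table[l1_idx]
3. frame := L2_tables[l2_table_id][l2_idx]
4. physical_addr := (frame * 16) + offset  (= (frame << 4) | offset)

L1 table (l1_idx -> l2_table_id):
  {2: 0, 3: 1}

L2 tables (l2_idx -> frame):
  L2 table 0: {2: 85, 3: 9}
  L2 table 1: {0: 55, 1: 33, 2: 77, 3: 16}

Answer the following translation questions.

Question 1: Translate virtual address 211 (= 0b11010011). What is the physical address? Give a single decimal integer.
Answer: 531

Derivation:
vaddr = 211 = 0b11010011
Split: l1_idx=3, l2_idx=1, offset=3
L1[3] = 1
L2[1][1] = 33
paddr = 33 * 16 + 3 = 531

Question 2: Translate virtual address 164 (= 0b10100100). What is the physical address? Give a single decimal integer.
vaddr = 164 = 0b10100100
Split: l1_idx=2, l2_idx=2, offset=4
L1[2] = 0
L2[0][2] = 85
paddr = 85 * 16 + 4 = 1364

Answer: 1364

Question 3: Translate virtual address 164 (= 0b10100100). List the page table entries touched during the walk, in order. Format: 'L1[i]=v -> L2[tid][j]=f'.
vaddr = 164 = 0b10100100
Split: l1_idx=2, l2_idx=2, offset=4

Answer: L1[2]=0 -> L2[0][2]=85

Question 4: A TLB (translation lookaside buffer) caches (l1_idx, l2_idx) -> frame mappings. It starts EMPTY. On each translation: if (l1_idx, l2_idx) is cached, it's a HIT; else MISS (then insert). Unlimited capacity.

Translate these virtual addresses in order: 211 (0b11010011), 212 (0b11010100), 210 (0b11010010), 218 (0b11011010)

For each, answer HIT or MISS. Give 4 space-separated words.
vaddr=211: (3,1) not in TLB -> MISS, insert
vaddr=212: (3,1) in TLB -> HIT
vaddr=210: (3,1) in TLB -> HIT
vaddr=218: (3,1) in TLB -> HIT

Answer: MISS HIT HIT HIT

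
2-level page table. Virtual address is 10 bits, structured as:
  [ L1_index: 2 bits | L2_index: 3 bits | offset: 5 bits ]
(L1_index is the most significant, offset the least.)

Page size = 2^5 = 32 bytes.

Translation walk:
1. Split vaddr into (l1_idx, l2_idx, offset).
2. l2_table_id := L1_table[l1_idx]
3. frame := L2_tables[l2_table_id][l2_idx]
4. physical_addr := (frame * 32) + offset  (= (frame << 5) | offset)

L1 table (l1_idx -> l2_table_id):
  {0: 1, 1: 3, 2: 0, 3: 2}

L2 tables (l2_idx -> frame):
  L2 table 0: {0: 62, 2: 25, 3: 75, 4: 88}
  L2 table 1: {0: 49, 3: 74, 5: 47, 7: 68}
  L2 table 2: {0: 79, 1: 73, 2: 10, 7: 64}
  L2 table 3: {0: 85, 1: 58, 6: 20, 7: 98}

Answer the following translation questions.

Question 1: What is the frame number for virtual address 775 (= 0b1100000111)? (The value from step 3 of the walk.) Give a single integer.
vaddr = 775: l1_idx=3, l2_idx=0
L1[3] = 2; L2[2][0] = 79

Answer: 79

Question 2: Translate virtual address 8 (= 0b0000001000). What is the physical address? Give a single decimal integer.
vaddr = 8 = 0b0000001000
Split: l1_idx=0, l2_idx=0, offset=8
L1[0] = 1
L2[1][0] = 49
paddr = 49 * 32 + 8 = 1576

Answer: 1576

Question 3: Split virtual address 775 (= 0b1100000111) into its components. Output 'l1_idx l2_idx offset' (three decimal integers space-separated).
vaddr = 775 = 0b1100000111
  top 2 bits -> l1_idx = 3
  next 3 bits -> l2_idx = 0
  bottom 5 bits -> offset = 7

Answer: 3 0 7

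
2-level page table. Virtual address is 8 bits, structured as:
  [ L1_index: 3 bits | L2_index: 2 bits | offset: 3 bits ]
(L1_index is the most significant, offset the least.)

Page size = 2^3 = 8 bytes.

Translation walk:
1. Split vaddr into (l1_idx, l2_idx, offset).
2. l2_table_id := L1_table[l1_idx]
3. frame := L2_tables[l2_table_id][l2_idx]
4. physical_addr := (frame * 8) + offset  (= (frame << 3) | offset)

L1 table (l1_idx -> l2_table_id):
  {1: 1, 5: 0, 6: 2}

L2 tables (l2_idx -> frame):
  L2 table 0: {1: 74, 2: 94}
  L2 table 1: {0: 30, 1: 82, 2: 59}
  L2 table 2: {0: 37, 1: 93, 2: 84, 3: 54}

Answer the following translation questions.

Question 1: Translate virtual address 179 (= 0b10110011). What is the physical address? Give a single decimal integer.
Answer: 755

Derivation:
vaddr = 179 = 0b10110011
Split: l1_idx=5, l2_idx=2, offset=3
L1[5] = 0
L2[0][2] = 94
paddr = 94 * 8 + 3 = 755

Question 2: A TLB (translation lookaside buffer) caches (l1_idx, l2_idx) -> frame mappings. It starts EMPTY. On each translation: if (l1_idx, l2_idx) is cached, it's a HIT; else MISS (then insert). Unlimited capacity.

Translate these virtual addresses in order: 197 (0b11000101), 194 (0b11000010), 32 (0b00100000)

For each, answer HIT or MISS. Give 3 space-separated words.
vaddr=197: (6,0) not in TLB -> MISS, insert
vaddr=194: (6,0) in TLB -> HIT
vaddr=32: (1,0) not in TLB -> MISS, insert

Answer: MISS HIT MISS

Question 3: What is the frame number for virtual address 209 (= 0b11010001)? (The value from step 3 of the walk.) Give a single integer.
vaddr = 209: l1_idx=6, l2_idx=2
L1[6] = 2; L2[2][2] = 84

Answer: 84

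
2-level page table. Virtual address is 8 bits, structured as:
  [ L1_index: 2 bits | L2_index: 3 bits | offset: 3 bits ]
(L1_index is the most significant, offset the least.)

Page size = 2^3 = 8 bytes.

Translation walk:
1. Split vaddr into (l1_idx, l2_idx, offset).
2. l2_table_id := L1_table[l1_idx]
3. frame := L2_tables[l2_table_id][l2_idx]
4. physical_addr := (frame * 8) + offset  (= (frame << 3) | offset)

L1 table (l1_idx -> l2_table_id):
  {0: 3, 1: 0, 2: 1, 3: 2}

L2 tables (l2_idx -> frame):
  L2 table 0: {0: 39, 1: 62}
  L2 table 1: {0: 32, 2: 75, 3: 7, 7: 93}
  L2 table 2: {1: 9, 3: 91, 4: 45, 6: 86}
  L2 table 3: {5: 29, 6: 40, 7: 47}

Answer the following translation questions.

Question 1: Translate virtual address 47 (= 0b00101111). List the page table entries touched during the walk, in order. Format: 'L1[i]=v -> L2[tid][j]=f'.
vaddr = 47 = 0b00101111
Split: l1_idx=0, l2_idx=5, offset=7

Answer: L1[0]=3 -> L2[3][5]=29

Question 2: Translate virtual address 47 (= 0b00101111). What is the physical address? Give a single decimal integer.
Answer: 239

Derivation:
vaddr = 47 = 0b00101111
Split: l1_idx=0, l2_idx=5, offset=7
L1[0] = 3
L2[3][5] = 29
paddr = 29 * 8 + 7 = 239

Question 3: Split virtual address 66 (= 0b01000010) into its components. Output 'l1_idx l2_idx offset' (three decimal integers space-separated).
vaddr = 66 = 0b01000010
  top 2 bits -> l1_idx = 1
  next 3 bits -> l2_idx = 0
  bottom 3 bits -> offset = 2

Answer: 1 0 2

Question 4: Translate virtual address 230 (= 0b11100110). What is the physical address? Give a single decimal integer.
Answer: 366

Derivation:
vaddr = 230 = 0b11100110
Split: l1_idx=3, l2_idx=4, offset=6
L1[3] = 2
L2[2][4] = 45
paddr = 45 * 8 + 6 = 366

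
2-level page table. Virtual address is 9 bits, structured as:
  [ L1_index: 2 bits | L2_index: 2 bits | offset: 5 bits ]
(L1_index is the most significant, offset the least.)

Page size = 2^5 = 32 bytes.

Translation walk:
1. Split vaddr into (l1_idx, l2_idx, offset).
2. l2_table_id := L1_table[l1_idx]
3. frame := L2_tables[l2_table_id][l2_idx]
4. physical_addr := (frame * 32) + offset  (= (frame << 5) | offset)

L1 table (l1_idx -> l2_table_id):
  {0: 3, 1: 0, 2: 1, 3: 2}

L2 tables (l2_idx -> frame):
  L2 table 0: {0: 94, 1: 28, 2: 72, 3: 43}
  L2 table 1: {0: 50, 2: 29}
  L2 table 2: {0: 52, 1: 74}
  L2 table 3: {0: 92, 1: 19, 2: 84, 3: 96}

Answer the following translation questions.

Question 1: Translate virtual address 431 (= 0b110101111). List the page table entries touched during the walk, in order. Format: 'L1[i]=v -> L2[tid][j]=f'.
vaddr = 431 = 0b110101111
Split: l1_idx=3, l2_idx=1, offset=15

Answer: L1[3]=2 -> L2[2][1]=74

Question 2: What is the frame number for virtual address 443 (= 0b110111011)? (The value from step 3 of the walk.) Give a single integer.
Answer: 74

Derivation:
vaddr = 443: l1_idx=3, l2_idx=1
L1[3] = 2; L2[2][1] = 74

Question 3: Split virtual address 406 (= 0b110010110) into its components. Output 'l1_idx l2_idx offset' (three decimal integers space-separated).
vaddr = 406 = 0b110010110
  top 2 bits -> l1_idx = 3
  next 2 bits -> l2_idx = 0
  bottom 5 bits -> offset = 22

Answer: 3 0 22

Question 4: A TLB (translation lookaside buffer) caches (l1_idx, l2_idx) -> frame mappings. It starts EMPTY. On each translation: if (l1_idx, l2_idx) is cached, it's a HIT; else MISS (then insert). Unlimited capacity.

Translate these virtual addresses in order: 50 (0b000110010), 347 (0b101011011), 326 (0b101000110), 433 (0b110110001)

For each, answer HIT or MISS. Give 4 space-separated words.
vaddr=50: (0,1) not in TLB -> MISS, insert
vaddr=347: (2,2) not in TLB -> MISS, insert
vaddr=326: (2,2) in TLB -> HIT
vaddr=433: (3,1) not in TLB -> MISS, insert

Answer: MISS MISS HIT MISS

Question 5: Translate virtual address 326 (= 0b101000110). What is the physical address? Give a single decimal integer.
vaddr = 326 = 0b101000110
Split: l1_idx=2, l2_idx=2, offset=6
L1[2] = 1
L2[1][2] = 29
paddr = 29 * 32 + 6 = 934

Answer: 934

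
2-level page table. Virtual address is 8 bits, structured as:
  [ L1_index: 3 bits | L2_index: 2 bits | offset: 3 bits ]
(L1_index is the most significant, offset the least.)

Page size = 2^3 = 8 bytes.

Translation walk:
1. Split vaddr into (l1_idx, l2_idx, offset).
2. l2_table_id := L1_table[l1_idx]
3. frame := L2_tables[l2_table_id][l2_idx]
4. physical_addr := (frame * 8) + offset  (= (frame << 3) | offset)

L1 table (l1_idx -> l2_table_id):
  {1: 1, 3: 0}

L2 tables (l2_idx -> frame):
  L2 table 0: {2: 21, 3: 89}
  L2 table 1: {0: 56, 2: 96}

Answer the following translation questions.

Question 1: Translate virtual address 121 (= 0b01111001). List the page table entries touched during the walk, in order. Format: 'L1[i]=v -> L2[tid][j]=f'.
Answer: L1[3]=0 -> L2[0][3]=89

Derivation:
vaddr = 121 = 0b01111001
Split: l1_idx=3, l2_idx=3, offset=1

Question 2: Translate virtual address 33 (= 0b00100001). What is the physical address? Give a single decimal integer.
vaddr = 33 = 0b00100001
Split: l1_idx=1, l2_idx=0, offset=1
L1[1] = 1
L2[1][0] = 56
paddr = 56 * 8 + 1 = 449

Answer: 449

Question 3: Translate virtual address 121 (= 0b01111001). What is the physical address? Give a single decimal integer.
Answer: 713

Derivation:
vaddr = 121 = 0b01111001
Split: l1_idx=3, l2_idx=3, offset=1
L1[3] = 0
L2[0][3] = 89
paddr = 89 * 8 + 1 = 713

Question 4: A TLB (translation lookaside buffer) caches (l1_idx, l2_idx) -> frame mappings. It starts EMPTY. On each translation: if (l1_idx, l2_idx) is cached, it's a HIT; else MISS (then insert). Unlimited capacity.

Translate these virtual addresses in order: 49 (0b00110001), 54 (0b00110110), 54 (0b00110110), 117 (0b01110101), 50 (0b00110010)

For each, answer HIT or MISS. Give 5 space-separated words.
Answer: MISS HIT HIT MISS HIT

Derivation:
vaddr=49: (1,2) not in TLB -> MISS, insert
vaddr=54: (1,2) in TLB -> HIT
vaddr=54: (1,2) in TLB -> HIT
vaddr=117: (3,2) not in TLB -> MISS, insert
vaddr=50: (1,2) in TLB -> HIT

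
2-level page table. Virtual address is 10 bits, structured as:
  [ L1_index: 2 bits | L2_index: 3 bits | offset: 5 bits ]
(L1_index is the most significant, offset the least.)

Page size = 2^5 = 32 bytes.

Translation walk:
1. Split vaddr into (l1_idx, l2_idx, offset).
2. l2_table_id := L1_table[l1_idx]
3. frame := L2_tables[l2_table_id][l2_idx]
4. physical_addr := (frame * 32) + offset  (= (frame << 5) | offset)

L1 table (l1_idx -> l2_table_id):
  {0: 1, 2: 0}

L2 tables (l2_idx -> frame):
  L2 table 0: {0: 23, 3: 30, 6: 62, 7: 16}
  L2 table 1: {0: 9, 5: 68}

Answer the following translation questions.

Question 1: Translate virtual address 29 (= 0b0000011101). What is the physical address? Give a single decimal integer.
vaddr = 29 = 0b0000011101
Split: l1_idx=0, l2_idx=0, offset=29
L1[0] = 1
L2[1][0] = 9
paddr = 9 * 32 + 29 = 317

Answer: 317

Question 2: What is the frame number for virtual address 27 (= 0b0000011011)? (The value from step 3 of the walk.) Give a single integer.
Answer: 9

Derivation:
vaddr = 27: l1_idx=0, l2_idx=0
L1[0] = 1; L2[1][0] = 9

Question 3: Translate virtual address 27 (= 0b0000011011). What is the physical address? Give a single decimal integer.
Answer: 315

Derivation:
vaddr = 27 = 0b0000011011
Split: l1_idx=0, l2_idx=0, offset=27
L1[0] = 1
L2[1][0] = 9
paddr = 9 * 32 + 27 = 315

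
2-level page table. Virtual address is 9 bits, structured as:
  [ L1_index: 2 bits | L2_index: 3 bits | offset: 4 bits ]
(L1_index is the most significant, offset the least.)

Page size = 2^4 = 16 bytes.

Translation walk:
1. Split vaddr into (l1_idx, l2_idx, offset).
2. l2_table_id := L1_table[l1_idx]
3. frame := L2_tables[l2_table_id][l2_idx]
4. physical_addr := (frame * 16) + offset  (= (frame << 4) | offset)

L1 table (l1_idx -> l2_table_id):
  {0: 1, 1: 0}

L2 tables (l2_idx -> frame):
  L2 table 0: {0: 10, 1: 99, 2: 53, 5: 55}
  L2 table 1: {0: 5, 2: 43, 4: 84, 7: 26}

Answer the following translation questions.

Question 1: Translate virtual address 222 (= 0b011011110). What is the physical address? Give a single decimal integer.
Answer: 894

Derivation:
vaddr = 222 = 0b011011110
Split: l1_idx=1, l2_idx=5, offset=14
L1[1] = 0
L2[0][5] = 55
paddr = 55 * 16 + 14 = 894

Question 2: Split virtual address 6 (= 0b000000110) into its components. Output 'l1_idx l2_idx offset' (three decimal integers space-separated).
Answer: 0 0 6

Derivation:
vaddr = 6 = 0b000000110
  top 2 bits -> l1_idx = 0
  next 3 bits -> l2_idx = 0
  bottom 4 bits -> offset = 6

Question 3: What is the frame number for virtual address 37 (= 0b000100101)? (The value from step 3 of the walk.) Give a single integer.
Answer: 43

Derivation:
vaddr = 37: l1_idx=0, l2_idx=2
L1[0] = 1; L2[1][2] = 43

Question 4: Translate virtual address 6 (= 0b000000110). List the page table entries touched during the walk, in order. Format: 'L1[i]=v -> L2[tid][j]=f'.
vaddr = 6 = 0b000000110
Split: l1_idx=0, l2_idx=0, offset=6

Answer: L1[0]=1 -> L2[1][0]=5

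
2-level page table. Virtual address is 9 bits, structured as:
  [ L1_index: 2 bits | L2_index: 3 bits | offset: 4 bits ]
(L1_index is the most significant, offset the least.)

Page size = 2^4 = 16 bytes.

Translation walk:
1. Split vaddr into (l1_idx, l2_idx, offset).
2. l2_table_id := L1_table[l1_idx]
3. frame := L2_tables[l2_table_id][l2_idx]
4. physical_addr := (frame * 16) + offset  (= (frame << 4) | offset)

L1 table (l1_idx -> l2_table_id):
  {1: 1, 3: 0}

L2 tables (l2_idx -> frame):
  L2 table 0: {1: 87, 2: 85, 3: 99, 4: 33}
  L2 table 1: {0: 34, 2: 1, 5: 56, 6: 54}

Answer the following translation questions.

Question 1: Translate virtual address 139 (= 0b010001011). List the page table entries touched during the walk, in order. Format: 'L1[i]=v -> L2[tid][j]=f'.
Answer: L1[1]=1 -> L2[1][0]=34

Derivation:
vaddr = 139 = 0b010001011
Split: l1_idx=1, l2_idx=0, offset=11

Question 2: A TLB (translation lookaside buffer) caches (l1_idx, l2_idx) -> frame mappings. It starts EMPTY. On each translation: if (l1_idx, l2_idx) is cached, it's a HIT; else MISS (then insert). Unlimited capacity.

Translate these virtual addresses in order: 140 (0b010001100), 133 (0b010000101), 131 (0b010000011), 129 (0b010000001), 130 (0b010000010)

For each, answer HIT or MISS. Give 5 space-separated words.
vaddr=140: (1,0) not in TLB -> MISS, insert
vaddr=133: (1,0) in TLB -> HIT
vaddr=131: (1,0) in TLB -> HIT
vaddr=129: (1,0) in TLB -> HIT
vaddr=130: (1,0) in TLB -> HIT

Answer: MISS HIT HIT HIT HIT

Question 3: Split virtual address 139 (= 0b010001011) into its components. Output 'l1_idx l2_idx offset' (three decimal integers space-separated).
vaddr = 139 = 0b010001011
  top 2 bits -> l1_idx = 1
  next 3 bits -> l2_idx = 0
  bottom 4 bits -> offset = 11

Answer: 1 0 11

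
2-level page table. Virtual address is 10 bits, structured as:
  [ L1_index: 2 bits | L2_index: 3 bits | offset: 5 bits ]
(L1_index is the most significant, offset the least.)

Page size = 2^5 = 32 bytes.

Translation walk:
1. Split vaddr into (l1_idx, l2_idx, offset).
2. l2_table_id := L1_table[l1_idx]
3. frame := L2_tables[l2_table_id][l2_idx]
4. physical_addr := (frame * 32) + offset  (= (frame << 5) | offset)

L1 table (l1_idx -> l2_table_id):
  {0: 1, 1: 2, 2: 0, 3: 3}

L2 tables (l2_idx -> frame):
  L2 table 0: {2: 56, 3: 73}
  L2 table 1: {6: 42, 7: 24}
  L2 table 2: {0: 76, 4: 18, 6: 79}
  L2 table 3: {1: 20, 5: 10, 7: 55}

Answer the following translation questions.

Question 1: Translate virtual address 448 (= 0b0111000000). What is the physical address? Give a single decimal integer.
Answer: 2528

Derivation:
vaddr = 448 = 0b0111000000
Split: l1_idx=1, l2_idx=6, offset=0
L1[1] = 2
L2[2][6] = 79
paddr = 79 * 32 + 0 = 2528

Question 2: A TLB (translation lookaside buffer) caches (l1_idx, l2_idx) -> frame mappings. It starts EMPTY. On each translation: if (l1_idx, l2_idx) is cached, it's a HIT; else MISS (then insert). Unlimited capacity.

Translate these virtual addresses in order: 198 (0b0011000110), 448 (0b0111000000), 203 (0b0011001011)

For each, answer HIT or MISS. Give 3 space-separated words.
vaddr=198: (0,6) not in TLB -> MISS, insert
vaddr=448: (1,6) not in TLB -> MISS, insert
vaddr=203: (0,6) in TLB -> HIT

Answer: MISS MISS HIT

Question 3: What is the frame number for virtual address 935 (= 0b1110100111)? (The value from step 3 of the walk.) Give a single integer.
Answer: 10

Derivation:
vaddr = 935: l1_idx=3, l2_idx=5
L1[3] = 3; L2[3][5] = 10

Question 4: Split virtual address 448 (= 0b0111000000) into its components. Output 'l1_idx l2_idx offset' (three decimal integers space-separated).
Answer: 1 6 0

Derivation:
vaddr = 448 = 0b0111000000
  top 2 bits -> l1_idx = 1
  next 3 bits -> l2_idx = 6
  bottom 5 bits -> offset = 0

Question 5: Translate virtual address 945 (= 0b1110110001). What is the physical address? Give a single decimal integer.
vaddr = 945 = 0b1110110001
Split: l1_idx=3, l2_idx=5, offset=17
L1[3] = 3
L2[3][5] = 10
paddr = 10 * 32 + 17 = 337

Answer: 337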